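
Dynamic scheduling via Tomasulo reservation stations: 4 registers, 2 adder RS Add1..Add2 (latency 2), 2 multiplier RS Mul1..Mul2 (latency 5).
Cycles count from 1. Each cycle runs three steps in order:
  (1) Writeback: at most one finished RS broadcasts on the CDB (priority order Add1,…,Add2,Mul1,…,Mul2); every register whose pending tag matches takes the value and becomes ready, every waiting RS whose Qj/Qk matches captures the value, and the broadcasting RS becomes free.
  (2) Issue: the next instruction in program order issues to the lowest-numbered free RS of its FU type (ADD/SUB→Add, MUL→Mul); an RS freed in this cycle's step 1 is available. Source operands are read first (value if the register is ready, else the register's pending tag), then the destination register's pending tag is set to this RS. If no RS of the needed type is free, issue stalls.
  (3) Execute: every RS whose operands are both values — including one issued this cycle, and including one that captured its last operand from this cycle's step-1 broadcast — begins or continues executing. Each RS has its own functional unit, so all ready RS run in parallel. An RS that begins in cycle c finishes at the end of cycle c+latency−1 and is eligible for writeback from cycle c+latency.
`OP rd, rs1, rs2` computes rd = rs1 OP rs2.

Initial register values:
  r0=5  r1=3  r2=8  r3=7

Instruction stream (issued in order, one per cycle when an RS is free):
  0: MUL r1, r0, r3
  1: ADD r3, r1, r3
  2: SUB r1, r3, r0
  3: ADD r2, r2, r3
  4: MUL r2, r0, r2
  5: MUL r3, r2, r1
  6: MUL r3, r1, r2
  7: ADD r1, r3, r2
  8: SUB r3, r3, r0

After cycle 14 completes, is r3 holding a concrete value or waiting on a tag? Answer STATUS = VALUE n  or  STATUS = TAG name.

STATUS = TAG Mul2

  c1: issue MUL r1<-Mul1  regs: r0:5,r1:Mul1,r2:8,r3:7
  c2: issue ADD r3<-Add1  regs: r0:5,r1:Mul1,r2:8,r3:Add1
  c3: issue SUB r1<-Add2  regs: r0:5,r1:Add2,r2:8,r3:Add1
  c4: stall  regs: r0:5,r1:Add2,r2:8,r3:Add1
  c5: stall  regs: r0:5,r1:Add2,r2:8,r3:Add1
  c6: CDB Mul1=35; stall  regs: r0:5,r1:Add2,r2:8,r3:Add1
  c7: stall  regs: r0:5,r1:Add2,r2:8,r3:Add1
  c8: CDB Add1=42; issue ADD r2<-Add1  regs: r0:5,r1:Add2,r2:Add1,r3:42
  c9: issue MUL r2<-Mul1  regs: r0:5,r1:Add2,r2:Mul1,r3:42
  c10: CDB Add1=50; issue MUL r3<-Mul2  regs: r0:5,r1:Add2,r2:Mul1,r3:Mul2
  c11: CDB Add2=37; stall  regs: r0:5,r1:37,r2:Mul1,r3:Mul2
  c12: stall  regs: r0:5,r1:37,r2:Mul1,r3:Mul2
  c13: stall  regs: r0:5,r1:37,r2:Mul1,r3:Mul2
  c14: stall  regs: r0:5,r1:37,r2:Mul1,r3:Mul2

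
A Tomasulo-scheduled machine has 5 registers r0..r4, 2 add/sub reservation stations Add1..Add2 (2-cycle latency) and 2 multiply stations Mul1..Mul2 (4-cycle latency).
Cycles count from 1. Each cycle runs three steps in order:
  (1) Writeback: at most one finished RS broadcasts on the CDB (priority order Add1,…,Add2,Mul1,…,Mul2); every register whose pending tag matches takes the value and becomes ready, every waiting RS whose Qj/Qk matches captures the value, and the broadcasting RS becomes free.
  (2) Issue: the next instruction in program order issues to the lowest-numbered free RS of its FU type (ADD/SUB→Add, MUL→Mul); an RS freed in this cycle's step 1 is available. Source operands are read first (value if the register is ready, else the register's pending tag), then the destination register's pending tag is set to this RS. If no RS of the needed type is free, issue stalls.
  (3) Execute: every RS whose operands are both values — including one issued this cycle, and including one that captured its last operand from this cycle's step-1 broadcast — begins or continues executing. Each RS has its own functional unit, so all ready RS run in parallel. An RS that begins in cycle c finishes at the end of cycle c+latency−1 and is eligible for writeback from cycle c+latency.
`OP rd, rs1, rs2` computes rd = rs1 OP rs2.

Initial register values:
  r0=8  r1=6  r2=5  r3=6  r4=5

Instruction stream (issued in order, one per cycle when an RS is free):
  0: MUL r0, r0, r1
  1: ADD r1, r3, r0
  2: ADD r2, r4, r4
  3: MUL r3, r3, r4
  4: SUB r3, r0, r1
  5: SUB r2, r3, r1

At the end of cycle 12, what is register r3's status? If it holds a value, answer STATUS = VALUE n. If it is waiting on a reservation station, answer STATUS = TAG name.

STATUS = VALUE -6

  c1: issue MUL r0<-Mul1  regs: r0:Mul1,r1:6,r2:5,r3:6,r4:5
  c2: issue ADD r1<-Add1  regs: r0:Mul1,r1:Add1,r2:5,r3:6,r4:5
  c3: issue ADD r2<-Add2  regs: r0:Mul1,r1:Add1,r2:Add2,r3:6,r4:5
  c4: issue MUL r3<-Mul2  regs: r0:Mul1,r1:Add1,r2:Add2,r3:Mul2,r4:5
  c5: CDB Add2=10; issue SUB r3<-Add2  regs: r0:Mul1,r1:Add1,r2:10,r3:Add2,r4:5
  c6: CDB Mul1=48; stall  regs: r0:48,r1:Add1,r2:10,r3:Add2,r4:5
  c7: stall  regs: r0:48,r1:Add1,r2:10,r3:Add2,r4:5
  c8: CDB Add1=54; issue SUB r2<-Add1  regs: r0:48,r1:54,r2:Add1,r3:Add2,r4:5
  c9: CDB Mul2=30  regs: r0:48,r1:54,r2:Add1,r3:Add2,r4:5
  c10: CDB Add2=-6  regs: r0:48,r1:54,r2:Add1,r3:-6,r4:5
  c11: -  regs: r0:48,r1:54,r2:Add1,r3:-6,r4:5
  c12: CDB Add1=-60  regs: r0:48,r1:54,r2:-60,r3:-6,r4:5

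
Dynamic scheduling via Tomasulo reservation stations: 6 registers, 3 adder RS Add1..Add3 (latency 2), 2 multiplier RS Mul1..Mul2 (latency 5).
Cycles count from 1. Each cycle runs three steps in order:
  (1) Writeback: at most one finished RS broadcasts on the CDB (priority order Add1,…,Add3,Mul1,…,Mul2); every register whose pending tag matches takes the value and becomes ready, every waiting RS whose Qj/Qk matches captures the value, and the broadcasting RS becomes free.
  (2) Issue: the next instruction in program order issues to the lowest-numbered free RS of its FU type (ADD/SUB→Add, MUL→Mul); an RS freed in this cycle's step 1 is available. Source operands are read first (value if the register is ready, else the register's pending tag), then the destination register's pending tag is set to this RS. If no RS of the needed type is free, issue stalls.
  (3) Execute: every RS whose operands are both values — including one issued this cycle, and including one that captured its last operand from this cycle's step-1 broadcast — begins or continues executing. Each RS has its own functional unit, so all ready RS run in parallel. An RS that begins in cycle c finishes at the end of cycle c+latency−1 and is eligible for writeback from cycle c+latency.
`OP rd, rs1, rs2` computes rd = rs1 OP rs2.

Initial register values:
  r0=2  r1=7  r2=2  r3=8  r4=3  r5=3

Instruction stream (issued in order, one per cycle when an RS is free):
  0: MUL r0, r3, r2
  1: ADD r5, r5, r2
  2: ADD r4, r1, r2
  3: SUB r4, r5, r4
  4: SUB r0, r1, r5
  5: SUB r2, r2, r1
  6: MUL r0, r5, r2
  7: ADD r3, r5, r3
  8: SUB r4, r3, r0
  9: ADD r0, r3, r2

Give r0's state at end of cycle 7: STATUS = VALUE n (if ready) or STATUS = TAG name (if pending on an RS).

  c1: issue MUL r0<-Mul1  regs: r0:Mul1,r1:7,r2:2,r3:8,r4:3,r5:3
  c2: issue ADD r5<-Add1  regs: r0:Mul1,r1:7,r2:2,r3:8,r4:3,r5:Add1
  c3: issue ADD r4<-Add2  regs: r0:Mul1,r1:7,r2:2,r3:8,r4:Add2,r5:Add1
  c4: CDB Add1=5; issue SUB r4<-Add1  regs: r0:Mul1,r1:7,r2:2,r3:8,r4:Add1,r5:5
  c5: CDB Add2=9; issue SUB r0<-Add2  regs: r0:Add2,r1:7,r2:2,r3:8,r4:Add1,r5:5
  c6: CDB Mul1=16; issue SUB r2<-Add3  regs: r0:Add2,r1:7,r2:Add3,r3:8,r4:Add1,r5:5
  c7: CDB Add1=-4; issue MUL r0<-Mul1  regs: r0:Mul1,r1:7,r2:Add3,r3:8,r4:-4,r5:5

STATUS = TAG Mul1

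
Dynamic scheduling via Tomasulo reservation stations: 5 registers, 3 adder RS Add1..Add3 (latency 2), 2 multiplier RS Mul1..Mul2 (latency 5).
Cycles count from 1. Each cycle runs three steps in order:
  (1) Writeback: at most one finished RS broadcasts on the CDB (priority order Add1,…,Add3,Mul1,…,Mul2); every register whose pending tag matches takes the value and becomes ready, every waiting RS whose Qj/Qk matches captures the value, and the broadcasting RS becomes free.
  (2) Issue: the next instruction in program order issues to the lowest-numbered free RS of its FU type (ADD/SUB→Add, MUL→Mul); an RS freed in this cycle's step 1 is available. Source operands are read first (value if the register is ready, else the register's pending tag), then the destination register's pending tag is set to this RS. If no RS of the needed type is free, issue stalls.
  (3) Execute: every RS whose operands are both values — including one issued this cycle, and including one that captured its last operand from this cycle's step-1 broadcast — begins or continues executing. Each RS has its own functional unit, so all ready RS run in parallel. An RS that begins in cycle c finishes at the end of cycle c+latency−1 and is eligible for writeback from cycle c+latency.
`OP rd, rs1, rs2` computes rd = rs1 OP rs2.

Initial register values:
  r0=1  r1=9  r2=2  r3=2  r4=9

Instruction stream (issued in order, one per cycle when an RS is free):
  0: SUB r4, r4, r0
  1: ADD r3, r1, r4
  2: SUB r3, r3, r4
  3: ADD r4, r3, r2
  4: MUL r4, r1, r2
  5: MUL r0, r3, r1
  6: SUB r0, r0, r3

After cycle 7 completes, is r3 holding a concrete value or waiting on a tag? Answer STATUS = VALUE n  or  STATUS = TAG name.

  c1: issue SUB r4<-Add1  regs: r0:1,r1:9,r2:2,r3:2,r4:Add1
  c2: issue ADD r3<-Add2  regs: r0:1,r1:9,r2:2,r3:Add2,r4:Add1
  c3: CDB Add1=8; issue SUB r3<-Add1  regs: r0:1,r1:9,r2:2,r3:Add1,r4:8
  c4: issue ADD r4<-Add3  regs: r0:1,r1:9,r2:2,r3:Add1,r4:Add3
  c5: CDB Add2=17; issue MUL r4<-Mul1  regs: r0:1,r1:9,r2:2,r3:Add1,r4:Mul1
  c6: issue MUL r0<-Mul2  regs: r0:Mul2,r1:9,r2:2,r3:Add1,r4:Mul1
  c7: CDB Add1=9; issue SUB r0<-Add1  regs: r0:Add1,r1:9,r2:2,r3:9,r4:Mul1

STATUS = VALUE 9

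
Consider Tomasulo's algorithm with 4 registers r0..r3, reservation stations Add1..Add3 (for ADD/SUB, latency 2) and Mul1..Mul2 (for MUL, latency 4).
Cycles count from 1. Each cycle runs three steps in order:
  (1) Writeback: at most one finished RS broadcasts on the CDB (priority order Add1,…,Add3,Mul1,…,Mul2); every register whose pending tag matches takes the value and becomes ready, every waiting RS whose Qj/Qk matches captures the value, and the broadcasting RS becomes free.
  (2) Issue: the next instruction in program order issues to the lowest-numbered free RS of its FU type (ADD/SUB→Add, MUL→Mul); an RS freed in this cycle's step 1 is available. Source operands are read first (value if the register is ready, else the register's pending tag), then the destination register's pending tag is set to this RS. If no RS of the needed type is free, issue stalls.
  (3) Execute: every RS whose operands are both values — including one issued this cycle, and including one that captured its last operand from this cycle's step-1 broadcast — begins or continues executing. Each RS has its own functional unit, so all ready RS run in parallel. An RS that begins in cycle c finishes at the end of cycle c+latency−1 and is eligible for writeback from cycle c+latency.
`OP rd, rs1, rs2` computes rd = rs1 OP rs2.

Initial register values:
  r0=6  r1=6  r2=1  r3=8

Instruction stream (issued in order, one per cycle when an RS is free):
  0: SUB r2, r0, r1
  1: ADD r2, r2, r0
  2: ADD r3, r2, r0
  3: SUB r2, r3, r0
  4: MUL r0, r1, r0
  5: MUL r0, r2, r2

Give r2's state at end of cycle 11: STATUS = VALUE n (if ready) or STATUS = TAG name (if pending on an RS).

  c1: issue SUB r2<-Add1  regs: r0:6,r1:6,r2:Add1,r3:8
  c2: issue ADD r2<-Add2  regs: r0:6,r1:6,r2:Add2,r3:8
  c3: CDB Add1=0; issue ADD r3<-Add1  regs: r0:6,r1:6,r2:Add2,r3:Add1
  c4: issue SUB r2<-Add3  regs: r0:6,r1:6,r2:Add3,r3:Add1
  c5: CDB Add2=6; issue MUL r0<-Mul1  regs: r0:Mul1,r1:6,r2:Add3,r3:Add1
  c6: issue MUL r0<-Mul2  regs: r0:Mul2,r1:6,r2:Add3,r3:Add1
  c7: CDB Add1=12  regs: r0:Mul2,r1:6,r2:Add3,r3:12
  c8: -  regs: r0:Mul2,r1:6,r2:Add3,r3:12
  c9: CDB Add3=6  regs: r0:Mul2,r1:6,r2:6,r3:12
  c10: CDB Mul1=36  regs: r0:Mul2,r1:6,r2:6,r3:12
  c11: -  regs: r0:Mul2,r1:6,r2:6,r3:12

STATUS = VALUE 6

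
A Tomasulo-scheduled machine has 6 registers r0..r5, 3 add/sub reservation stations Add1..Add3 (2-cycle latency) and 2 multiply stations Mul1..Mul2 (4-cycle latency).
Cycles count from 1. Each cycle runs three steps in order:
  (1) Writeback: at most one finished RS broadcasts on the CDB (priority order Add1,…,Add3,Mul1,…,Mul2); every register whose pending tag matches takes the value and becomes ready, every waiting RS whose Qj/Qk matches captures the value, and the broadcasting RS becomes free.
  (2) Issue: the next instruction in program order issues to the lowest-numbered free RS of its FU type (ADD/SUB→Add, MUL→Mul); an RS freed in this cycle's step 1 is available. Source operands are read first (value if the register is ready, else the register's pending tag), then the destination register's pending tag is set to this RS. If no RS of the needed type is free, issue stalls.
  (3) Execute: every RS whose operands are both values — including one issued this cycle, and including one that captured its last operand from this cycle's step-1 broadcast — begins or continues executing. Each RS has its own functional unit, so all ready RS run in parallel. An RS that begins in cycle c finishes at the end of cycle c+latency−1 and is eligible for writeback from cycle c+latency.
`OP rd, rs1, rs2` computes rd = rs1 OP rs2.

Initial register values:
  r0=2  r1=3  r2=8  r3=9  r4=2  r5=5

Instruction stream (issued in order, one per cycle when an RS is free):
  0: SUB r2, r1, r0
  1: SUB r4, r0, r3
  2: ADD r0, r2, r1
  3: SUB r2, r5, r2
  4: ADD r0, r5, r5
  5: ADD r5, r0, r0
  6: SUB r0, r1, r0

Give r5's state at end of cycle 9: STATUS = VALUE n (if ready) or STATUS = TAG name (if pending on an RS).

  c1: issue SUB r2<-Add1  regs: r0:2,r1:3,r2:Add1,r3:9,r4:2,r5:5
  c2: issue SUB r4<-Add2  regs: r0:2,r1:3,r2:Add1,r3:9,r4:Add2,r5:5
  c3: CDB Add1=1; issue ADD r0<-Add1  regs: r0:Add1,r1:3,r2:1,r3:9,r4:Add2,r5:5
  c4: CDB Add2=-7; issue SUB r2<-Add2  regs: r0:Add1,r1:3,r2:Add2,r3:9,r4:-7,r5:5
  c5: CDB Add1=4; issue ADD r0<-Add1  regs: r0:Add1,r1:3,r2:Add2,r3:9,r4:-7,r5:5
  c6: CDB Add2=4; issue ADD r5<-Add2  regs: r0:Add1,r1:3,r2:4,r3:9,r4:-7,r5:Add2
  c7: CDB Add1=10; issue SUB r0<-Add1  regs: r0:Add1,r1:3,r2:4,r3:9,r4:-7,r5:Add2
  c8: -  regs: r0:Add1,r1:3,r2:4,r3:9,r4:-7,r5:Add2
  c9: CDB Add1=-7  regs: r0:-7,r1:3,r2:4,r3:9,r4:-7,r5:Add2

STATUS = TAG Add2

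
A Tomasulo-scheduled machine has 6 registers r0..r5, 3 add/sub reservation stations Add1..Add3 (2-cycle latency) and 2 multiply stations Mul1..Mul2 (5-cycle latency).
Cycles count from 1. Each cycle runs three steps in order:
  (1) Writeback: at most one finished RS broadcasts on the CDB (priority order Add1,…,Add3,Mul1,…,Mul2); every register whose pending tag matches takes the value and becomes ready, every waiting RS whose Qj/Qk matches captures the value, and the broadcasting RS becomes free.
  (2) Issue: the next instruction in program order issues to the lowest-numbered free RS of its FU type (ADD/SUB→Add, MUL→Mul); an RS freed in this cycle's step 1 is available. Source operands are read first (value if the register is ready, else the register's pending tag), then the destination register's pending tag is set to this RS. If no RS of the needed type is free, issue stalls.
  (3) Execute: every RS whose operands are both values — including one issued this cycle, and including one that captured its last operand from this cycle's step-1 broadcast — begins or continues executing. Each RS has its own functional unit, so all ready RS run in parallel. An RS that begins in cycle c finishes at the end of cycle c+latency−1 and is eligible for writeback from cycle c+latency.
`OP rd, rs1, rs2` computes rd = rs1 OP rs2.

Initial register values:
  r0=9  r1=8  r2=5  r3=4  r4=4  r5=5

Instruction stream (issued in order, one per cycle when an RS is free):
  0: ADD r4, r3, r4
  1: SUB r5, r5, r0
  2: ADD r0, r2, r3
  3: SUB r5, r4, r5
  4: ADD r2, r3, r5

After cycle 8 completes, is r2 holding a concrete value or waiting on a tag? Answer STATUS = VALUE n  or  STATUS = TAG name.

cycle 1: issue ADD r4<-Add1 // r0:9,r1:8,r2:5,r3:4,r4:Add1,r5:5
cycle 2: issue SUB r5<-Add2 // r0:9,r1:8,r2:5,r3:4,r4:Add1,r5:Add2
cycle 3: CDB Add1=8; issue ADD r0<-Add1 // r0:Add1,r1:8,r2:5,r3:4,r4:8,r5:Add2
cycle 4: CDB Add2=-4; issue SUB r5<-Add2 // r0:Add1,r1:8,r2:5,r3:4,r4:8,r5:Add2
cycle 5: CDB Add1=9; issue ADD r2<-Add1 // r0:9,r1:8,r2:Add1,r3:4,r4:8,r5:Add2
cycle 6: CDB Add2=12 // r0:9,r1:8,r2:Add1,r3:4,r4:8,r5:12
cycle 7: - // r0:9,r1:8,r2:Add1,r3:4,r4:8,r5:12
cycle 8: CDB Add1=16 // r0:9,r1:8,r2:16,r3:4,r4:8,r5:12

STATUS = VALUE 16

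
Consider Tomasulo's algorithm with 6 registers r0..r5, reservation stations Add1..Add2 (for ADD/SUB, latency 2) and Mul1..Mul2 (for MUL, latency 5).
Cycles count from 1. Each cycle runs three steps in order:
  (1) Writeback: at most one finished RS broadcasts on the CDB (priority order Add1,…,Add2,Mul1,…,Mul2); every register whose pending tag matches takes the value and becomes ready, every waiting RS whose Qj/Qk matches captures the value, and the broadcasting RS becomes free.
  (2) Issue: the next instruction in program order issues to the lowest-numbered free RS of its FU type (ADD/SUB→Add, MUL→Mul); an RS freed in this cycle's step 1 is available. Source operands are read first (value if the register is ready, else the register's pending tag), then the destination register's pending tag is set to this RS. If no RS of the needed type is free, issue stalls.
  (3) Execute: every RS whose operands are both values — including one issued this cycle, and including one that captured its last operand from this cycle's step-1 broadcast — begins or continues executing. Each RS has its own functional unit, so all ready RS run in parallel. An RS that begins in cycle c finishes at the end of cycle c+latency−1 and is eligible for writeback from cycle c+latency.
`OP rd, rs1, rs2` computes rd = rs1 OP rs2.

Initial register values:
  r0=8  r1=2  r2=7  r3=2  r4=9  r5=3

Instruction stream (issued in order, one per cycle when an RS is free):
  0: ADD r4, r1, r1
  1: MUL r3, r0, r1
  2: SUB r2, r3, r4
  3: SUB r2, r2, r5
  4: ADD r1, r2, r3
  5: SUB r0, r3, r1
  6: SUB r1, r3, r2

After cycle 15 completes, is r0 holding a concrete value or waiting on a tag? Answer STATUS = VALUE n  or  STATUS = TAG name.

  c1: issue ADD r4<-Add1  regs: r0:8,r1:2,r2:7,r3:2,r4:Add1,r5:3
  c2: issue MUL r3<-Mul1  regs: r0:8,r1:2,r2:7,r3:Mul1,r4:Add1,r5:3
  c3: CDB Add1=4; issue SUB r2<-Add1  regs: r0:8,r1:2,r2:Add1,r3:Mul1,r4:4,r5:3
  c4: issue SUB r2<-Add2  regs: r0:8,r1:2,r2:Add2,r3:Mul1,r4:4,r5:3
  c5: stall  regs: r0:8,r1:2,r2:Add2,r3:Mul1,r4:4,r5:3
  c6: stall  regs: r0:8,r1:2,r2:Add2,r3:Mul1,r4:4,r5:3
  c7: CDB Mul1=16; stall  regs: r0:8,r1:2,r2:Add2,r3:16,r4:4,r5:3
  c8: stall  regs: r0:8,r1:2,r2:Add2,r3:16,r4:4,r5:3
  c9: CDB Add1=12; issue ADD r1<-Add1  regs: r0:8,r1:Add1,r2:Add2,r3:16,r4:4,r5:3
  c10: stall  regs: r0:8,r1:Add1,r2:Add2,r3:16,r4:4,r5:3
  c11: CDB Add2=9; issue SUB r0<-Add2  regs: r0:Add2,r1:Add1,r2:9,r3:16,r4:4,r5:3
  c12: stall  regs: r0:Add2,r1:Add1,r2:9,r3:16,r4:4,r5:3
  c13: CDB Add1=25; issue SUB r1<-Add1  regs: r0:Add2,r1:Add1,r2:9,r3:16,r4:4,r5:3
  c14: -  regs: r0:Add2,r1:Add1,r2:9,r3:16,r4:4,r5:3
  c15: CDB Add1=7  regs: r0:Add2,r1:7,r2:9,r3:16,r4:4,r5:3

STATUS = TAG Add2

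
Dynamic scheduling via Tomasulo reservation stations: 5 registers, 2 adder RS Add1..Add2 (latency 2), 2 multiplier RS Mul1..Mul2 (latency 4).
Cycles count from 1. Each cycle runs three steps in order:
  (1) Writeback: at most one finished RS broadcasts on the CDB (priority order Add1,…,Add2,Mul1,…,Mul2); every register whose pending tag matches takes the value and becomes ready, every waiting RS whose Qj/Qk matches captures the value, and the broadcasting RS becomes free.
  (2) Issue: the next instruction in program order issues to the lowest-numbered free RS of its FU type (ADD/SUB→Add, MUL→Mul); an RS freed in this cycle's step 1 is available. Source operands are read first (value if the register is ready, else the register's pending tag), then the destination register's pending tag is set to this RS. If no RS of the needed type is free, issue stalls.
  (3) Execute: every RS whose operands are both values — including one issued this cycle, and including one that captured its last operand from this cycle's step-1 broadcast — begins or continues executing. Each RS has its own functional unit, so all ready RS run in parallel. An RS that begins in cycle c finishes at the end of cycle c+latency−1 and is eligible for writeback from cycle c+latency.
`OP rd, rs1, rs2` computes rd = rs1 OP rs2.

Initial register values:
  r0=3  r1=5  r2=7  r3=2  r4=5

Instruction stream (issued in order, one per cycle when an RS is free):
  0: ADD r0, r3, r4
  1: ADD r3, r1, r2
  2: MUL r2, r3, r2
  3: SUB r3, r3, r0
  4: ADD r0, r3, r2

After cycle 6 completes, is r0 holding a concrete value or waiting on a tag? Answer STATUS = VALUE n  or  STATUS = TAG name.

c1: issue ADD r0<-Add1 | r0:Add1,r1:5,r2:7,r3:2,r4:5
c2: issue ADD r3<-Add2 | r0:Add1,r1:5,r2:7,r3:Add2,r4:5
c3: CDB Add1=7; issue MUL r2<-Mul1 | r0:7,r1:5,r2:Mul1,r3:Add2,r4:5
c4: CDB Add2=12; issue SUB r3<-Add1 | r0:7,r1:5,r2:Mul1,r3:Add1,r4:5
c5: issue ADD r0<-Add2 | r0:Add2,r1:5,r2:Mul1,r3:Add1,r4:5
c6: CDB Add1=5 | r0:Add2,r1:5,r2:Mul1,r3:5,r4:5

STATUS = TAG Add2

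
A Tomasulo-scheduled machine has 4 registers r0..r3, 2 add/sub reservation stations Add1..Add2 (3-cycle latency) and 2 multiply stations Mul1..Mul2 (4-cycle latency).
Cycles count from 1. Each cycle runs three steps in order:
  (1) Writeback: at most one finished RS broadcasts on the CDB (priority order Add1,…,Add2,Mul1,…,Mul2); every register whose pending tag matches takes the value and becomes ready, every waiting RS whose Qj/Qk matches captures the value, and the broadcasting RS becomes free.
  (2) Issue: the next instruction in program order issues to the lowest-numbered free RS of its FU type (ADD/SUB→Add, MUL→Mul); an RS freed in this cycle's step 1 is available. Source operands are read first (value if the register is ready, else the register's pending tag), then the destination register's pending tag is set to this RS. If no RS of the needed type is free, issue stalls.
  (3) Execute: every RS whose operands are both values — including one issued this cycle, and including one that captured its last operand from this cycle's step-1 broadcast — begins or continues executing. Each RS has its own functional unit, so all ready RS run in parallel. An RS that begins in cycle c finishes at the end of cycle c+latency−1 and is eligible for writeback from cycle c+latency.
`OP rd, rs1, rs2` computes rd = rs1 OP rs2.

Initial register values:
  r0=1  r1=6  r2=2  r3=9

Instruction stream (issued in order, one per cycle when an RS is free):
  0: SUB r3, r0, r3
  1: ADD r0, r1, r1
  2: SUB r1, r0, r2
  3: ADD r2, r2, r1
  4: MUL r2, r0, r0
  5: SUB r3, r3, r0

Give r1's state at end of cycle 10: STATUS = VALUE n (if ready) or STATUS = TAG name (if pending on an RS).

c1: issue SUB r3<-Add1 | r0:1,r1:6,r2:2,r3:Add1
c2: issue ADD r0<-Add2 | r0:Add2,r1:6,r2:2,r3:Add1
c3: stall | r0:Add2,r1:6,r2:2,r3:Add1
c4: CDB Add1=-8; issue SUB r1<-Add1 | r0:Add2,r1:Add1,r2:2,r3:-8
c5: CDB Add2=12; issue ADD r2<-Add2 | r0:12,r1:Add1,r2:Add2,r3:-8
c6: issue MUL r2<-Mul1 | r0:12,r1:Add1,r2:Mul1,r3:-8
c7: stall | r0:12,r1:Add1,r2:Mul1,r3:-8
c8: CDB Add1=10; issue SUB r3<-Add1 | r0:12,r1:10,r2:Mul1,r3:Add1
c9: - | r0:12,r1:10,r2:Mul1,r3:Add1
c10: CDB Mul1=144 | r0:12,r1:10,r2:144,r3:Add1

STATUS = VALUE 10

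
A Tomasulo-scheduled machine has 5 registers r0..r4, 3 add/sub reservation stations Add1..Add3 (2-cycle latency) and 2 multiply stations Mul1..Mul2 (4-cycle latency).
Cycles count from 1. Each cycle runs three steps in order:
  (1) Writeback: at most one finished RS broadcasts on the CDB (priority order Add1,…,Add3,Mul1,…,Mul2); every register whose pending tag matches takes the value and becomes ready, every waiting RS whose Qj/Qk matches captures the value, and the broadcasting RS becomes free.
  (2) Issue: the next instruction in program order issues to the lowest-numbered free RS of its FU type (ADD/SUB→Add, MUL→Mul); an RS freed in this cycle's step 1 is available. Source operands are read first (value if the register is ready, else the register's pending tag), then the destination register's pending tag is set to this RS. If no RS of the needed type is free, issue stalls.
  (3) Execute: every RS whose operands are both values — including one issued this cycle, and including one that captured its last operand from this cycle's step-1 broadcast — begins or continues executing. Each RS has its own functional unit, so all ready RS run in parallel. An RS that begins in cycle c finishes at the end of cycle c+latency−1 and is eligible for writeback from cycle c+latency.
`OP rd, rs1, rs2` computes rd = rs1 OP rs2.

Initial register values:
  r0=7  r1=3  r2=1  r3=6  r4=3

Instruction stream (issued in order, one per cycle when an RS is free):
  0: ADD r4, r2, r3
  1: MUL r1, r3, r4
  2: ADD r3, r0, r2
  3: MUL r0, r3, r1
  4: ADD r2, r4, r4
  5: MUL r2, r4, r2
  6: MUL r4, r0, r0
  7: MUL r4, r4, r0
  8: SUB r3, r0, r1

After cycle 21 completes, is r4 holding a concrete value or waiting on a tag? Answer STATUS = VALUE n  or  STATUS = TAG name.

c1: issue ADD r4<-Add1 | r0:7,r1:3,r2:1,r3:6,r4:Add1
c2: issue MUL r1<-Mul1 | r0:7,r1:Mul1,r2:1,r3:6,r4:Add1
c3: CDB Add1=7; issue ADD r3<-Add1 | r0:7,r1:Mul1,r2:1,r3:Add1,r4:7
c4: issue MUL r0<-Mul2 | r0:Mul2,r1:Mul1,r2:1,r3:Add1,r4:7
c5: CDB Add1=8; issue ADD r2<-Add1 | r0:Mul2,r1:Mul1,r2:Add1,r3:8,r4:7
c6: stall | r0:Mul2,r1:Mul1,r2:Add1,r3:8,r4:7
c7: CDB Add1=14; stall | r0:Mul2,r1:Mul1,r2:14,r3:8,r4:7
c8: CDB Mul1=42; issue MUL r2<-Mul1 | r0:Mul2,r1:42,r2:Mul1,r3:8,r4:7
c9: stall | r0:Mul2,r1:42,r2:Mul1,r3:8,r4:7
c10: stall | r0:Mul2,r1:42,r2:Mul1,r3:8,r4:7
c11: stall | r0:Mul2,r1:42,r2:Mul1,r3:8,r4:7
c12: CDB Mul1=98; issue MUL r4<-Mul1 | r0:Mul2,r1:42,r2:98,r3:8,r4:Mul1
c13: CDB Mul2=336; issue MUL r4<-Mul2 | r0:336,r1:42,r2:98,r3:8,r4:Mul2
c14: issue SUB r3<-Add1 | r0:336,r1:42,r2:98,r3:Add1,r4:Mul2
c15: - | r0:336,r1:42,r2:98,r3:Add1,r4:Mul2
c16: CDB Add1=294 | r0:336,r1:42,r2:98,r3:294,r4:Mul2
c17: CDB Mul1=112896 | r0:336,r1:42,r2:98,r3:294,r4:Mul2
c18: - | r0:336,r1:42,r2:98,r3:294,r4:Mul2
c19: - | r0:336,r1:42,r2:98,r3:294,r4:Mul2
c20: - | r0:336,r1:42,r2:98,r3:294,r4:Mul2
c21: CDB Mul2=37933056 | r0:336,r1:42,r2:98,r3:294,r4:37933056

STATUS = VALUE 37933056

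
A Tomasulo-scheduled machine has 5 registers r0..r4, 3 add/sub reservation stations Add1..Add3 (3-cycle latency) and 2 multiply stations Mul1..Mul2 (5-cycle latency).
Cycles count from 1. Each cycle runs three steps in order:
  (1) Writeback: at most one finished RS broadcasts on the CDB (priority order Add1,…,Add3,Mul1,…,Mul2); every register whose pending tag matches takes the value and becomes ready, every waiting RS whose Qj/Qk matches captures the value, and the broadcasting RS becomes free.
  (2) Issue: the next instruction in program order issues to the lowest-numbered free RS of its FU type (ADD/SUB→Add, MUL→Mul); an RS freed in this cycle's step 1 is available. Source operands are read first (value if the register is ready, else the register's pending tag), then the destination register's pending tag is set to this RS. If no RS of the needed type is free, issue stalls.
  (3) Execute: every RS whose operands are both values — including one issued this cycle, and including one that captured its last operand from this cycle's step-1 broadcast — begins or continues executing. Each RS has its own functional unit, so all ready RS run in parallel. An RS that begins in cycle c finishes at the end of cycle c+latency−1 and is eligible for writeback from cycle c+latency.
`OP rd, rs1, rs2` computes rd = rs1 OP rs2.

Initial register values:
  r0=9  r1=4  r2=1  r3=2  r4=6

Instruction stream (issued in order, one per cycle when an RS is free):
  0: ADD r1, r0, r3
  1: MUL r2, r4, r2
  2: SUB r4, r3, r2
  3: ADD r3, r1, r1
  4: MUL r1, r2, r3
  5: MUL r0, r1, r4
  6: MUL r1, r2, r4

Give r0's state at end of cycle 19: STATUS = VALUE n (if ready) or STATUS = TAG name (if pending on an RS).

STATUS = VALUE -528

cycle 1: issue ADD r1<-Add1 // r0:9,r1:Add1,r2:1,r3:2,r4:6
cycle 2: issue MUL r2<-Mul1 // r0:9,r1:Add1,r2:Mul1,r3:2,r4:6
cycle 3: issue SUB r4<-Add2 // r0:9,r1:Add1,r2:Mul1,r3:2,r4:Add2
cycle 4: CDB Add1=11; issue ADD r3<-Add1 // r0:9,r1:11,r2:Mul1,r3:Add1,r4:Add2
cycle 5: issue MUL r1<-Mul2 // r0:9,r1:Mul2,r2:Mul1,r3:Add1,r4:Add2
cycle 6: stall // r0:9,r1:Mul2,r2:Mul1,r3:Add1,r4:Add2
cycle 7: CDB Add1=22; stall // r0:9,r1:Mul2,r2:Mul1,r3:22,r4:Add2
cycle 8: CDB Mul1=6; issue MUL r0<-Mul1 // r0:Mul1,r1:Mul2,r2:6,r3:22,r4:Add2
cycle 9: stall // r0:Mul1,r1:Mul2,r2:6,r3:22,r4:Add2
cycle 10: stall // r0:Mul1,r1:Mul2,r2:6,r3:22,r4:Add2
cycle 11: CDB Add2=-4; stall // r0:Mul1,r1:Mul2,r2:6,r3:22,r4:-4
cycle 12: stall // r0:Mul1,r1:Mul2,r2:6,r3:22,r4:-4
cycle 13: CDB Mul2=132; issue MUL r1<-Mul2 // r0:Mul1,r1:Mul2,r2:6,r3:22,r4:-4
cycle 14: - // r0:Mul1,r1:Mul2,r2:6,r3:22,r4:-4
cycle 15: - // r0:Mul1,r1:Mul2,r2:6,r3:22,r4:-4
cycle 16: - // r0:Mul1,r1:Mul2,r2:6,r3:22,r4:-4
cycle 17: - // r0:Mul1,r1:Mul2,r2:6,r3:22,r4:-4
cycle 18: CDB Mul1=-528 // r0:-528,r1:Mul2,r2:6,r3:22,r4:-4
cycle 19: CDB Mul2=-24 // r0:-528,r1:-24,r2:6,r3:22,r4:-4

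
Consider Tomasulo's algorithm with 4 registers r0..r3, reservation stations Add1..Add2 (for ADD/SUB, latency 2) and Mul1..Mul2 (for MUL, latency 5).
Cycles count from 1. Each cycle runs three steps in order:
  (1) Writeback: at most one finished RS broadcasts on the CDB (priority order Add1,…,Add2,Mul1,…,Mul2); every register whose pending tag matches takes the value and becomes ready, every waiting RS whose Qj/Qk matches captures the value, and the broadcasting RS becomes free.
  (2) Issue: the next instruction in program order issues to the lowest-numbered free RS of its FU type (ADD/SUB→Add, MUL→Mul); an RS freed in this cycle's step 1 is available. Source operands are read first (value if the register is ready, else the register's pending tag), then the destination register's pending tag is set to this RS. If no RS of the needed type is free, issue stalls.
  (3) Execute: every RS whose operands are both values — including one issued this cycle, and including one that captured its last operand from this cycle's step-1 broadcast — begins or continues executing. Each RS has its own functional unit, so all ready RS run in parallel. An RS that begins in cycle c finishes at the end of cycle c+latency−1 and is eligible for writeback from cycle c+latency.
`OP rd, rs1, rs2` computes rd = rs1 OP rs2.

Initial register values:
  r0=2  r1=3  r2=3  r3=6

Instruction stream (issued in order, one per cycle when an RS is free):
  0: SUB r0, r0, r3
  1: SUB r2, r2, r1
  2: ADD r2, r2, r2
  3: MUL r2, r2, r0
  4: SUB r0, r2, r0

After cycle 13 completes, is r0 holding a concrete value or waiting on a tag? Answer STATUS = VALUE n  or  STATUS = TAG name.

STATUS = VALUE 4

  c1: issue SUB r0<-Add1  regs: r0:Add1,r1:3,r2:3,r3:6
  c2: issue SUB r2<-Add2  regs: r0:Add1,r1:3,r2:Add2,r3:6
  c3: CDB Add1=-4; issue ADD r2<-Add1  regs: r0:-4,r1:3,r2:Add1,r3:6
  c4: CDB Add2=0; issue MUL r2<-Mul1  regs: r0:-4,r1:3,r2:Mul1,r3:6
  c5: issue SUB r0<-Add2  regs: r0:Add2,r1:3,r2:Mul1,r3:6
  c6: CDB Add1=0  regs: r0:Add2,r1:3,r2:Mul1,r3:6
  c7: -  regs: r0:Add2,r1:3,r2:Mul1,r3:6
  c8: -  regs: r0:Add2,r1:3,r2:Mul1,r3:6
  c9: -  regs: r0:Add2,r1:3,r2:Mul1,r3:6
  c10: -  regs: r0:Add2,r1:3,r2:Mul1,r3:6
  c11: CDB Mul1=0  regs: r0:Add2,r1:3,r2:0,r3:6
  c12: -  regs: r0:Add2,r1:3,r2:0,r3:6
  c13: CDB Add2=4  regs: r0:4,r1:3,r2:0,r3:6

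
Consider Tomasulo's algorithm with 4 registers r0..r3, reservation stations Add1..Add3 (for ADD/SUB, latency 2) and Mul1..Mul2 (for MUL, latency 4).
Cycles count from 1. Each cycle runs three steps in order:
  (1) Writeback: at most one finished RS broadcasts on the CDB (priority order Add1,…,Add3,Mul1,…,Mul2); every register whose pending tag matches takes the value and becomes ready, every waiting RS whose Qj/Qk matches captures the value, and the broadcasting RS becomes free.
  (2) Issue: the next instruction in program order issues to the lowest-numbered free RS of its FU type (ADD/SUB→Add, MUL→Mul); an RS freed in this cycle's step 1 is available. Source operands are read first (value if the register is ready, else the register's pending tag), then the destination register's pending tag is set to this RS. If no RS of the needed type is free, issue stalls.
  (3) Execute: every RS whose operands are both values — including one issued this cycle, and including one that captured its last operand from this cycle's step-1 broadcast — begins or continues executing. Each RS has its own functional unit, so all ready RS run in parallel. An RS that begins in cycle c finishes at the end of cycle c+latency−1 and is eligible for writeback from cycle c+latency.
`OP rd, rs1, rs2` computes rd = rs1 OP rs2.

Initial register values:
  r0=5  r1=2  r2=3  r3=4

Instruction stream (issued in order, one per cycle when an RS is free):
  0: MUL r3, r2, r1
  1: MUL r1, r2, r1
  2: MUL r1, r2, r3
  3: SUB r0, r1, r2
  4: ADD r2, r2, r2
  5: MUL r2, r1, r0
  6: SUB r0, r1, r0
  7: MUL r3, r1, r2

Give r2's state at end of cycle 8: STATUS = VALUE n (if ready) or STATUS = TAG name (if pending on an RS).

c1: issue MUL r3<-Mul1 | r0:5,r1:2,r2:3,r3:Mul1
c2: issue MUL r1<-Mul2 | r0:5,r1:Mul2,r2:3,r3:Mul1
c3: stall | r0:5,r1:Mul2,r2:3,r3:Mul1
c4: stall | r0:5,r1:Mul2,r2:3,r3:Mul1
c5: CDB Mul1=6; issue MUL r1<-Mul1 | r0:5,r1:Mul1,r2:3,r3:6
c6: CDB Mul2=6; issue SUB r0<-Add1 | r0:Add1,r1:Mul1,r2:3,r3:6
c7: issue ADD r2<-Add2 | r0:Add1,r1:Mul1,r2:Add2,r3:6
c8: issue MUL r2<-Mul2 | r0:Add1,r1:Mul1,r2:Mul2,r3:6

STATUS = TAG Mul2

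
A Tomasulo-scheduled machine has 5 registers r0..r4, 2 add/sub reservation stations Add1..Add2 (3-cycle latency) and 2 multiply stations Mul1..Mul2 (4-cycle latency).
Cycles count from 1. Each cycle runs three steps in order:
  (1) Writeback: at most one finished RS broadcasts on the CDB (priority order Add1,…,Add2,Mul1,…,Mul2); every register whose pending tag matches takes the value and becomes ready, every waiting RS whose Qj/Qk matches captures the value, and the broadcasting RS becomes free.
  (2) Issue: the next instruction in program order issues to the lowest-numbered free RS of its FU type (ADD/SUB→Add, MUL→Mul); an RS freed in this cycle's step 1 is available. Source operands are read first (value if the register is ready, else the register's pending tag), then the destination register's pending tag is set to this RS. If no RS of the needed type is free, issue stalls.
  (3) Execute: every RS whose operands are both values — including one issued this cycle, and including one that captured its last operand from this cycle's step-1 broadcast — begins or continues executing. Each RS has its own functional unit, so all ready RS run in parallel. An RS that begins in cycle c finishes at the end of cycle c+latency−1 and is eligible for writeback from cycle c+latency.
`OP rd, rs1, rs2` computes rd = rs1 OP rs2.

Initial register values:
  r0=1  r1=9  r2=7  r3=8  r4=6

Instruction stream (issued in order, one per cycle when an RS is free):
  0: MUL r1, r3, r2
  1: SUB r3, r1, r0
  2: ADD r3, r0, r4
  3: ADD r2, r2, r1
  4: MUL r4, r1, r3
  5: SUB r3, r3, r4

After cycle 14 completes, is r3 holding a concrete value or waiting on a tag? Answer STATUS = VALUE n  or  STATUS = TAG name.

STATUS = VALUE -385

c1: issue MUL r1<-Mul1 | r0:1,r1:Mul1,r2:7,r3:8,r4:6
c2: issue SUB r3<-Add1 | r0:1,r1:Mul1,r2:7,r3:Add1,r4:6
c3: issue ADD r3<-Add2 | r0:1,r1:Mul1,r2:7,r3:Add2,r4:6
c4: stall | r0:1,r1:Mul1,r2:7,r3:Add2,r4:6
c5: CDB Mul1=56; stall | r0:1,r1:56,r2:7,r3:Add2,r4:6
c6: CDB Add2=7; issue ADD r2<-Add2 | r0:1,r1:56,r2:Add2,r3:7,r4:6
c7: issue MUL r4<-Mul1 | r0:1,r1:56,r2:Add2,r3:7,r4:Mul1
c8: CDB Add1=55; issue SUB r3<-Add1 | r0:1,r1:56,r2:Add2,r3:Add1,r4:Mul1
c9: CDB Add2=63 | r0:1,r1:56,r2:63,r3:Add1,r4:Mul1
c10: - | r0:1,r1:56,r2:63,r3:Add1,r4:Mul1
c11: CDB Mul1=392 | r0:1,r1:56,r2:63,r3:Add1,r4:392
c12: - | r0:1,r1:56,r2:63,r3:Add1,r4:392
c13: - | r0:1,r1:56,r2:63,r3:Add1,r4:392
c14: CDB Add1=-385 | r0:1,r1:56,r2:63,r3:-385,r4:392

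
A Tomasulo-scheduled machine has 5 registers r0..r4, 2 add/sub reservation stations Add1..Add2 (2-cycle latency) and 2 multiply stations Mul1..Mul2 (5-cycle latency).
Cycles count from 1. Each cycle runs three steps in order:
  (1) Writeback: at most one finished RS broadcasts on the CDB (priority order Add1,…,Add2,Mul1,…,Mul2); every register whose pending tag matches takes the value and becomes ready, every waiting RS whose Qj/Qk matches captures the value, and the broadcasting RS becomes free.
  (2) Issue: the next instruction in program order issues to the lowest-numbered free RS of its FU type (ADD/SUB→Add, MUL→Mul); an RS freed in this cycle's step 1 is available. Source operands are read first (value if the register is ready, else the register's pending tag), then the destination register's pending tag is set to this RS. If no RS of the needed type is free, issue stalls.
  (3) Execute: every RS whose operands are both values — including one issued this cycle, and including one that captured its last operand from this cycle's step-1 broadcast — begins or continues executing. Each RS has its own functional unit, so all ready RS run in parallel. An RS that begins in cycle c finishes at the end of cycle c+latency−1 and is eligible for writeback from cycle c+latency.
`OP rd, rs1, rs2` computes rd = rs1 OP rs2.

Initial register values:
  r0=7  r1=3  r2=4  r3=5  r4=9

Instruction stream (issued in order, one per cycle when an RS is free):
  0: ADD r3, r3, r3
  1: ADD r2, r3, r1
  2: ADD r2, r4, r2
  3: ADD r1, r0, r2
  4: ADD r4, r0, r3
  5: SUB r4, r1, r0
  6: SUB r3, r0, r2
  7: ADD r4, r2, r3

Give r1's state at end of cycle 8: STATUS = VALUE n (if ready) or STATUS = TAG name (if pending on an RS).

STATUS = TAG Add2

cycle 1: issue ADD r3<-Add1 // r0:7,r1:3,r2:4,r3:Add1,r4:9
cycle 2: issue ADD r2<-Add2 // r0:7,r1:3,r2:Add2,r3:Add1,r4:9
cycle 3: CDB Add1=10; issue ADD r2<-Add1 // r0:7,r1:3,r2:Add1,r3:10,r4:9
cycle 4: stall // r0:7,r1:3,r2:Add1,r3:10,r4:9
cycle 5: CDB Add2=13; issue ADD r1<-Add2 // r0:7,r1:Add2,r2:Add1,r3:10,r4:9
cycle 6: stall // r0:7,r1:Add2,r2:Add1,r3:10,r4:9
cycle 7: CDB Add1=22; issue ADD r4<-Add1 // r0:7,r1:Add2,r2:22,r3:10,r4:Add1
cycle 8: stall // r0:7,r1:Add2,r2:22,r3:10,r4:Add1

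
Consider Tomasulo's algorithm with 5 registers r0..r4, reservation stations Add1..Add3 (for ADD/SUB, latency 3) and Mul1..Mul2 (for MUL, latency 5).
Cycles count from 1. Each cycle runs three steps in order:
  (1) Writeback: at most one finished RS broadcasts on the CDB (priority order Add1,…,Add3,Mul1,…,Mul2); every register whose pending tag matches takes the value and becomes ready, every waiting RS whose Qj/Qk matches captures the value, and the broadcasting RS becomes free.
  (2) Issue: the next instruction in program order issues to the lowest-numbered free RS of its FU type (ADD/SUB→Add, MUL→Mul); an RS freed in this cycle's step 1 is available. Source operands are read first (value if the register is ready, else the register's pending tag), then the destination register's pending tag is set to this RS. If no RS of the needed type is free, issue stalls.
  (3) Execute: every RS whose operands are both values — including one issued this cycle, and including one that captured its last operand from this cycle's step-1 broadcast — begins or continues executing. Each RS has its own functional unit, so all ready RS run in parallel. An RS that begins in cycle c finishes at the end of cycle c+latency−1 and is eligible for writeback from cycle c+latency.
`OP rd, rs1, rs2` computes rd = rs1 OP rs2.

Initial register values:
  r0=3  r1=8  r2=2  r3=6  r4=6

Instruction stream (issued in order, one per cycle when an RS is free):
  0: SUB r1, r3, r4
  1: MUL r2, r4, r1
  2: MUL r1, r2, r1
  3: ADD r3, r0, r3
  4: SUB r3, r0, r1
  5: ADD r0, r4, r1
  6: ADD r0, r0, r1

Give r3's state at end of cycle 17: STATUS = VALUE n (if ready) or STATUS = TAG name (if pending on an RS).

STATUS = VALUE 3

c1: issue SUB r1<-Add1 | r0:3,r1:Add1,r2:2,r3:6,r4:6
c2: issue MUL r2<-Mul1 | r0:3,r1:Add1,r2:Mul1,r3:6,r4:6
c3: issue MUL r1<-Mul2 | r0:3,r1:Mul2,r2:Mul1,r3:6,r4:6
c4: CDB Add1=0; issue ADD r3<-Add1 | r0:3,r1:Mul2,r2:Mul1,r3:Add1,r4:6
c5: issue SUB r3<-Add2 | r0:3,r1:Mul2,r2:Mul1,r3:Add2,r4:6
c6: issue ADD r0<-Add3 | r0:Add3,r1:Mul2,r2:Mul1,r3:Add2,r4:6
c7: CDB Add1=9; issue ADD r0<-Add1 | r0:Add1,r1:Mul2,r2:Mul1,r3:Add2,r4:6
c8: - | r0:Add1,r1:Mul2,r2:Mul1,r3:Add2,r4:6
c9: CDB Mul1=0 | r0:Add1,r1:Mul2,r2:0,r3:Add2,r4:6
c10: - | r0:Add1,r1:Mul2,r2:0,r3:Add2,r4:6
c11: - | r0:Add1,r1:Mul2,r2:0,r3:Add2,r4:6
c12: - | r0:Add1,r1:Mul2,r2:0,r3:Add2,r4:6
c13: - | r0:Add1,r1:Mul2,r2:0,r3:Add2,r4:6
c14: CDB Mul2=0 | r0:Add1,r1:0,r2:0,r3:Add2,r4:6
c15: - | r0:Add1,r1:0,r2:0,r3:Add2,r4:6
c16: - | r0:Add1,r1:0,r2:0,r3:Add2,r4:6
c17: CDB Add2=3 | r0:Add1,r1:0,r2:0,r3:3,r4:6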